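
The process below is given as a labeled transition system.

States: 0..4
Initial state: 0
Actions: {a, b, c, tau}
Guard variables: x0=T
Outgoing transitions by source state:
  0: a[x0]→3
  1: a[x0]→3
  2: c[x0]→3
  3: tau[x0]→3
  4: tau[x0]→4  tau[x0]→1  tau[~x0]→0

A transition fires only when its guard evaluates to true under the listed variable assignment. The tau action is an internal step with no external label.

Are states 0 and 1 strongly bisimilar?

Compute ~ classes (split until stable):
  P[0] = {{0,1,2,3,4}}
  P[1] = {{0,1},{2},{3,4}}
  P[2] = {{0,1},{2},{3},{4}}
Fixed point at round 3; 4 class(es).
class of 0: {0,1}; class of 1: {0,1}

Answer: BISIMILAR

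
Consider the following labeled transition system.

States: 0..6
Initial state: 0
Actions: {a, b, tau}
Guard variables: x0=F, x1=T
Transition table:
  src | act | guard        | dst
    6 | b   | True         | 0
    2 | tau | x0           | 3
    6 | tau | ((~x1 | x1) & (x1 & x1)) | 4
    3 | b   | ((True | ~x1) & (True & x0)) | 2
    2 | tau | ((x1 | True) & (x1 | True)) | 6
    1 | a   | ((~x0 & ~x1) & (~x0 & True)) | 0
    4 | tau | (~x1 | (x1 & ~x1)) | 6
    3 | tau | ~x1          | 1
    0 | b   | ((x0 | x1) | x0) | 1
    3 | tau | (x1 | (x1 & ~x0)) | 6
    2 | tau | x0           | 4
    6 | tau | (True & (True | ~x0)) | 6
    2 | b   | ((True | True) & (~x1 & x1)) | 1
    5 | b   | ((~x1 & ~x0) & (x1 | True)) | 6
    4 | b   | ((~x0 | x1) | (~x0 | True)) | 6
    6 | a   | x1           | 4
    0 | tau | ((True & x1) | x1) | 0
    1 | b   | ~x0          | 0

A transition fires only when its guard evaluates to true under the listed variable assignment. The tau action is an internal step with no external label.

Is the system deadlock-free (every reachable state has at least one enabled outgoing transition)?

Answer: DEADLOCK-FREE

Working:
Reachable = {0,1}
  0: b→1  tau→0  [2 exit(s)]
  1: b→0  [1 exit(s)]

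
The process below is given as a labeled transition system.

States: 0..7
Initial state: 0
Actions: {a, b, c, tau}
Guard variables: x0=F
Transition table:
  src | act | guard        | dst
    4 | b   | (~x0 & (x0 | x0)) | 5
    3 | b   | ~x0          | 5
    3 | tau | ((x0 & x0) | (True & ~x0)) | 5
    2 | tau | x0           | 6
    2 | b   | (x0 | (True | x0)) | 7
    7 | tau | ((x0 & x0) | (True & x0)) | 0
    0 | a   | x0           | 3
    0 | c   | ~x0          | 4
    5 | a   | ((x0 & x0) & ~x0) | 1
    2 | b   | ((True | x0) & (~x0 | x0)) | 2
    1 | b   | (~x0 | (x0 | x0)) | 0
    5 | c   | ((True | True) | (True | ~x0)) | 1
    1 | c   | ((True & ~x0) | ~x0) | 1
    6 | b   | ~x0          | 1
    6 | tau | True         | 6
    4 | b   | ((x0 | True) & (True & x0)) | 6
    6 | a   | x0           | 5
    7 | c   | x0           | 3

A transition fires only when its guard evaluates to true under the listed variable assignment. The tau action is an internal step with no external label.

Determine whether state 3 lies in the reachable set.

Guard filter leaves 10 enabled edge(s).
L0 = {0}
L1 = {4}  total {0,4}
Reach set: {0,4}

Answer: UNREACHABLE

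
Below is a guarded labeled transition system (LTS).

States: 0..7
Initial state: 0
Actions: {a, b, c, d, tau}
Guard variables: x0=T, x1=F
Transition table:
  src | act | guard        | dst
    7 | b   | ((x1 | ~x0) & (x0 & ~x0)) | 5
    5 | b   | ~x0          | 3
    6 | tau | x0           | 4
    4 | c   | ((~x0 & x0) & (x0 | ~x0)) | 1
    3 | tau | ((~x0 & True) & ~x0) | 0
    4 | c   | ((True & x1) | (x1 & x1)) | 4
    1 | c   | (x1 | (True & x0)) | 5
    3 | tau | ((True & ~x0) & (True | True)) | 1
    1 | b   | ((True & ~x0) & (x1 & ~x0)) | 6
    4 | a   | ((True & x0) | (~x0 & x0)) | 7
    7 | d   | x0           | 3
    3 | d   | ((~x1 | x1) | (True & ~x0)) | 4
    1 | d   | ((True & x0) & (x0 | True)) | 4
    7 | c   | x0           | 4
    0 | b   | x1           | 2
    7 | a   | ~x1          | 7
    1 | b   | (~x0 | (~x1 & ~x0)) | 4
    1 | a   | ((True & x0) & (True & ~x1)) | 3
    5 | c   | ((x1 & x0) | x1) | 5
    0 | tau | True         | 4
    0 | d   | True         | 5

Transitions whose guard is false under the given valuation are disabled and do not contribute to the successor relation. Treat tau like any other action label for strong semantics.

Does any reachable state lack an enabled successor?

Answer: DEADLOCK at state 5

Analysis:
R = {0,3,4,5,7}
  0: d→5  tau→4  [2 exit(s)]
  3: d→4  [1 exit(s)]
  4: a→7  [1 exit(s)]
  5: ∅  [no exit]
  7: a→7  c→4  d→3  [3 exit(s)]
witness 5: d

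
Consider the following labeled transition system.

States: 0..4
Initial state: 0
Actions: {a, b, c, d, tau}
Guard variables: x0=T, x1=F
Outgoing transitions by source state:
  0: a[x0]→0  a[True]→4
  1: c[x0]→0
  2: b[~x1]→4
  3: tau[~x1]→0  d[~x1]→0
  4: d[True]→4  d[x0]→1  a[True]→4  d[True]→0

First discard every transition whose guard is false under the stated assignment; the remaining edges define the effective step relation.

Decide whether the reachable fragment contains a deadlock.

Answer: DEADLOCK-FREE

Working:
Reach set: {0,1,4}
  0: a→0  a→4  [2 out]
  1: c→0  [1 out]
  4: a→4  d→0  d→1  d→4  [4 out]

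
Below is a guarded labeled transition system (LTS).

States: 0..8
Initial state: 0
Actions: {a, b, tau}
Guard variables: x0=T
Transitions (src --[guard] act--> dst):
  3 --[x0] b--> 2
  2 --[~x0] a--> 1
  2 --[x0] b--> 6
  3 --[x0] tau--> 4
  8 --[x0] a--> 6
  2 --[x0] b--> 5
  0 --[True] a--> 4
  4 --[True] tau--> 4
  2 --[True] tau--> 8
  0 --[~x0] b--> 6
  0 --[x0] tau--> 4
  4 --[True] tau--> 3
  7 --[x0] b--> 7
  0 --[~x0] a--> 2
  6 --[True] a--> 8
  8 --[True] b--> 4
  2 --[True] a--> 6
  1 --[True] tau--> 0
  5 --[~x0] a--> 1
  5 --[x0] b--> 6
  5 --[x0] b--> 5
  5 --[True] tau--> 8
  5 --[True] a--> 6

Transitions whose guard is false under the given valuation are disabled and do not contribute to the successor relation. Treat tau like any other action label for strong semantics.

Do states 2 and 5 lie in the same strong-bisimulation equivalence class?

Compute ~ classes (split until stable):
  round 0: {{0,1,2,3,4,5,6,7,8}}
  round 1: {{0},{1,4},{2,5},{3},{6},{7},{8}}
  round 2: {{0},{1},{2,5},{3},{4},{6},{7},{8}}
8 equivalence class(es) (converged in 3)
2∈{2,5}, 5∈{2,5}

Answer: BISIMILAR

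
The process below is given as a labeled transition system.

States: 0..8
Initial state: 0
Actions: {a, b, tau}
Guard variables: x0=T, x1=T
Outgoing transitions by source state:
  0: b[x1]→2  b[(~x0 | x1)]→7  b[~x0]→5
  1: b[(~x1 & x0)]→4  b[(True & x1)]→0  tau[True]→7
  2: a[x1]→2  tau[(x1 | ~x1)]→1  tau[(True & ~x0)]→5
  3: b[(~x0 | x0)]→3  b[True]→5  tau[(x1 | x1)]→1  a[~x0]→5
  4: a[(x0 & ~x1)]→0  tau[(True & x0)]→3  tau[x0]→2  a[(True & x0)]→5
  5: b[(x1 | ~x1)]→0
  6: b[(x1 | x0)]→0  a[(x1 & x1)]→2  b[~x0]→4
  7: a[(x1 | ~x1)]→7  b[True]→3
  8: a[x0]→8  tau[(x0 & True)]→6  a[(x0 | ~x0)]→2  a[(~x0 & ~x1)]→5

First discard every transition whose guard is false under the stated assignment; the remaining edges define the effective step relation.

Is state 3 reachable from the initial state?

Answer: REACHABLE

Analysis:
20 transition(s) survive guard evaluation.
Layer 0: {0}
Layer 1: {2,7}  cumulative {0,2,7}
Layer 2: {1,3}  cumulative {0,1,2,3,7}
Layer 3: {5}  cumulative {0,1,2,3,5,7}
Reach set: {0,1,2,3,5,7}
trace reaching 3: b·b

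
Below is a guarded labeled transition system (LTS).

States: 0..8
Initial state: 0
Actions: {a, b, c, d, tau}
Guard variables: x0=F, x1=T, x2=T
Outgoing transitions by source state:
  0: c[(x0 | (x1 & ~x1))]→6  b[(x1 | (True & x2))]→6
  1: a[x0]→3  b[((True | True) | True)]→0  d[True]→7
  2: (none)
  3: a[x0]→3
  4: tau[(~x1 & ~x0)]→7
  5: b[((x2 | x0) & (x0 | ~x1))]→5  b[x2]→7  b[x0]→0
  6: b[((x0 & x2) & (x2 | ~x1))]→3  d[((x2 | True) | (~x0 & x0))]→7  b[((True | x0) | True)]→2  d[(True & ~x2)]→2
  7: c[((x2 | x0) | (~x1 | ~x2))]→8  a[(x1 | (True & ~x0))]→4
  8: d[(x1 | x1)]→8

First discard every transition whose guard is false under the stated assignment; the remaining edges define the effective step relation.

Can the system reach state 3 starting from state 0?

9 transition(s) survive guard evaluation.
Layer 0: {0}
Layer 1: {6}  now seen {0,6}
Layer 2: {2,7}  now seen {0,2,6,7}
Layer 3: {4,8}  now seen {0,2,4,6,7,8}
Reach set: {0,2,4,6,7,8}

Answer: UNREACHABLE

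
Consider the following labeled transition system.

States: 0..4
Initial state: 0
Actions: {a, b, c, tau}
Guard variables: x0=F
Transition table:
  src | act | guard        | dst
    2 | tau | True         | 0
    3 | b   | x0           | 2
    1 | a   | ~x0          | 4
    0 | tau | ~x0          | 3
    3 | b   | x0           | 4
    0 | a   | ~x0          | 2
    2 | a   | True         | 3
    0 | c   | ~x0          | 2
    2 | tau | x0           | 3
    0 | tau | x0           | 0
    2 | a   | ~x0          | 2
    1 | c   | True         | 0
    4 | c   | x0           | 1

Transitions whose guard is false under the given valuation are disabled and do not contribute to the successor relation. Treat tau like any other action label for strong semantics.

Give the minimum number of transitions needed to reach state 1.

Answer: UNREACHABLE

Analysis:
BFS to 1:
  depth 0: {0}
  depth 1: {2,3}
1 never appears.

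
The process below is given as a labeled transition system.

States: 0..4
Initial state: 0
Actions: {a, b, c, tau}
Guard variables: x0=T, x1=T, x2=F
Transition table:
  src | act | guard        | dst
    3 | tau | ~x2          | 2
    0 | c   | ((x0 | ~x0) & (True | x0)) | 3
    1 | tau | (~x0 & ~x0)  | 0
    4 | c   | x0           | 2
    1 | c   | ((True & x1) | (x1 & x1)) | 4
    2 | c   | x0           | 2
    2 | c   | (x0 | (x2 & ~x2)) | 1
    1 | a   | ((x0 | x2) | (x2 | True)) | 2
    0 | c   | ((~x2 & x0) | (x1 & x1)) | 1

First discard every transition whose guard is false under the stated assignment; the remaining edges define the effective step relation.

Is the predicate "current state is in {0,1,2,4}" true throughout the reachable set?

Allowed set {0,1,2,4}
Reachable = {0,1,2,3,4}
  0: ok
  1: ok
  2: ok
  3: VIOLATES
  4: ok
witness against invariant: c → 3

Answer: INVARIANT VIOLATED at state 3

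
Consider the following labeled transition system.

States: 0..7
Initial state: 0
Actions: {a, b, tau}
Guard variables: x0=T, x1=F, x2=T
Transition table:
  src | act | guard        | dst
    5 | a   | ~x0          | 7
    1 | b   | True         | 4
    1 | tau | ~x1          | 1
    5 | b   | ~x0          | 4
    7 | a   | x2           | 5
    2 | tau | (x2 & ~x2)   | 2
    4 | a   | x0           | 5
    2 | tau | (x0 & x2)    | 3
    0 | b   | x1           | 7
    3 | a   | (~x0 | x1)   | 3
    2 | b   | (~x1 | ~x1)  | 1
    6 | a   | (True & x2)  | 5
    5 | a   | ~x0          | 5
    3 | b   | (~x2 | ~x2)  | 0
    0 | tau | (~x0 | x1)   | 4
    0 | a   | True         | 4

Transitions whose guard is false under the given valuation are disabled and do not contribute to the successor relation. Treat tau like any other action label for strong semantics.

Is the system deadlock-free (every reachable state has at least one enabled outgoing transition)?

Reach set: {0,4,5}
  0: a→4  [deg 1]
  4: a→5  [deg 1]
  5: ∅  [STUCK]
witness 5: a·a

Answer: DEADLOCK at state 5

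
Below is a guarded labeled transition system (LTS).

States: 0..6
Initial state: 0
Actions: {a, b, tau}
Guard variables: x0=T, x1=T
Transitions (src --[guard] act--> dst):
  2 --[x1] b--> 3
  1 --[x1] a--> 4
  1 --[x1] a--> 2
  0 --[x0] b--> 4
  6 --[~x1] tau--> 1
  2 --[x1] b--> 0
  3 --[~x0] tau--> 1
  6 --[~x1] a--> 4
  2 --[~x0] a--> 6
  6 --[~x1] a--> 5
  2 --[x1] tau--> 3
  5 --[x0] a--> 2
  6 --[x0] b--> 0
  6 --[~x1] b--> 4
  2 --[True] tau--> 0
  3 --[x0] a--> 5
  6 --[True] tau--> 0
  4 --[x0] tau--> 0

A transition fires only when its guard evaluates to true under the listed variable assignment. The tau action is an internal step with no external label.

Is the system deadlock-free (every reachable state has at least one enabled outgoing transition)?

Reach set: {0,4}
  0: b→4  [1 out]
  4: tau→0  [1 out]

Answer: DEADLOCK-FREE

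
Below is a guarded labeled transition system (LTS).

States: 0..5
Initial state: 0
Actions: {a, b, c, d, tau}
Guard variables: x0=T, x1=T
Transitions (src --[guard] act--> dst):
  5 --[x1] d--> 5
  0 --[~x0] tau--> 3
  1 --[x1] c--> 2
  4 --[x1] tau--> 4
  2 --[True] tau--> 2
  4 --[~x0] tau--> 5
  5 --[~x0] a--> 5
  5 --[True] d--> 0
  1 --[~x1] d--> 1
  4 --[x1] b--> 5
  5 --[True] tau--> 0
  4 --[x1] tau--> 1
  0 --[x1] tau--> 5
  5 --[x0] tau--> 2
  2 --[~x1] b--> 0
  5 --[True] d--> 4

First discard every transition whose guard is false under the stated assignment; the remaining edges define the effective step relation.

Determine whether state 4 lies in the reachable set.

Answer: REACHABLE

Working:
Guard filter leaves 11 enabled edge(s).
depth 0: {0}
depth 1: {5}  cumulative {0,5}
depth 2: {2,4}  cumulative {0,2,4,5}
depth 3: {1}  cumulative {0,1,2,4,5}
Reachable = {0,1,2,4,5}
witness 4: tau·d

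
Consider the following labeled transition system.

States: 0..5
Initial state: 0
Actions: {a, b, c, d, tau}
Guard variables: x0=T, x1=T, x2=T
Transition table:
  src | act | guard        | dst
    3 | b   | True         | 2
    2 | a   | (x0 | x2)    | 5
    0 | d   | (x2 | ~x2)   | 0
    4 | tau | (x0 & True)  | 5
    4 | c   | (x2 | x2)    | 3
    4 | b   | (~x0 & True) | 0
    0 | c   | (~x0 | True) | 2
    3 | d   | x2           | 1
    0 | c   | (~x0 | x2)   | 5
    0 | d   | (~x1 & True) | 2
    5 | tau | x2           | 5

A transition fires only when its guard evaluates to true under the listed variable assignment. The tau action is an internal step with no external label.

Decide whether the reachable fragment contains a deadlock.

Answer: DEADLOCK-FREE

Trace:
Reach set: {0,2,5}
  0: c→2  c→5  d→0  [3 out]
  2: a→5  [1 out]
  5: tau→5  [1 out]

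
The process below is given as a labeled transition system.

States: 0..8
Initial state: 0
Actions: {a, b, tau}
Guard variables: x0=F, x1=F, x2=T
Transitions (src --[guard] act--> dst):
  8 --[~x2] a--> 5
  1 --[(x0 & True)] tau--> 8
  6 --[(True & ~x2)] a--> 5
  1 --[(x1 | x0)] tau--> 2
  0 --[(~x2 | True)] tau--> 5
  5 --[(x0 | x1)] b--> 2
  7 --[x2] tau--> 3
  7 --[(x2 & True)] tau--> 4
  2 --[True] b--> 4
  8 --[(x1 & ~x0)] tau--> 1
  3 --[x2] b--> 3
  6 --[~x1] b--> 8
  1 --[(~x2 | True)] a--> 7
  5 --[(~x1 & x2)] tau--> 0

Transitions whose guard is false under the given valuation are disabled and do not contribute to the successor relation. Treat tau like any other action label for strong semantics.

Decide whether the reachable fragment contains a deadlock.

Reach set: {0,5}
  0: tau→5  [1 out]
  5: tau→0  [1 out]

Answer: DEADLOCK-FREE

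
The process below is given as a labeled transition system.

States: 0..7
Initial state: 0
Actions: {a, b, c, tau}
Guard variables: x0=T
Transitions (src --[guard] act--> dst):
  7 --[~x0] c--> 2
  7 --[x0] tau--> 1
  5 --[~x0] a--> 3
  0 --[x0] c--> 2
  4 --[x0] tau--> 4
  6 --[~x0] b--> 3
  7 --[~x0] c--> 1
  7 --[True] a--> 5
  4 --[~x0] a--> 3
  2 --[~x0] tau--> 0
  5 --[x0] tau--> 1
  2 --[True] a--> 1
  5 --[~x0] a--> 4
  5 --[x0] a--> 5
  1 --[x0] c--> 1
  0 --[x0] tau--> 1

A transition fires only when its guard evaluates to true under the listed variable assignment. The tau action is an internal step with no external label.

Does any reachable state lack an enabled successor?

R = {0,1,2}
  0: c→2  tau→1  [2 exit(s)]
  1: c→1  [1 exit(s)]
  2: a→1  [1 exit(s)]

Answer: DEADLOCK-FREE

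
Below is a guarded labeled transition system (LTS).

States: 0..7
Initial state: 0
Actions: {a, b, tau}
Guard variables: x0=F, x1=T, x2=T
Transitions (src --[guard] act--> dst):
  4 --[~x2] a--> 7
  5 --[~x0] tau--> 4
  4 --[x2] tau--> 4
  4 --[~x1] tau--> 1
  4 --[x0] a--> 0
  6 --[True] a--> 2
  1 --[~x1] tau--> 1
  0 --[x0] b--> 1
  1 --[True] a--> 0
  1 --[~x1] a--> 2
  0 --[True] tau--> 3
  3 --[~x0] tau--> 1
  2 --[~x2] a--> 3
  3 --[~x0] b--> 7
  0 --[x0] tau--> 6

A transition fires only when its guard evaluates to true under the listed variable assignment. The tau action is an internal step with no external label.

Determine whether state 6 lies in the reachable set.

Answer: UNREACHABLE

Analysis:
After dropping false guards: 7 live edges.
depth 0: {0}
depth 1: {3}  cumulative {0,3}
depth 2: {1,7}  cumulative {0,1,3,7}
Reachable = {0,1,3,7}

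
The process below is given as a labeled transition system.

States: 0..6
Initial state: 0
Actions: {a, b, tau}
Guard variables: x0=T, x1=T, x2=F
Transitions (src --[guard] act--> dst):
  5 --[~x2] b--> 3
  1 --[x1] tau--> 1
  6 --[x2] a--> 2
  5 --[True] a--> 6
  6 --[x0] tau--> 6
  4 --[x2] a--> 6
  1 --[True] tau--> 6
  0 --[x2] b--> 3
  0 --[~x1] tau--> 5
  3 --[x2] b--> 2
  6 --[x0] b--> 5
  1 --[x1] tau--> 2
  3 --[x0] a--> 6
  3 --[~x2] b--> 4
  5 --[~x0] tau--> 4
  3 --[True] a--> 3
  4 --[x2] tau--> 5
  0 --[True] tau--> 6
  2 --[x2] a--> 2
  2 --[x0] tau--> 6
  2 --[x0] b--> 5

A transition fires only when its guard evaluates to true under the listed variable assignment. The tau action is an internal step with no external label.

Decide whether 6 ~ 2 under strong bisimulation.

Compute ~ classes (split until stable):
  P[0] = {{0,1,2,3,4,5,6}}
  P[1] = {{0,1},{2,6},{3,5},{4}}
  P[2] = {{0},{1},{2,6},{3},{4},{5}}
6 equivalence class(es) (converged in 3)
[6]={2,6}  [2]={2,6}

Answer: BISIMILAR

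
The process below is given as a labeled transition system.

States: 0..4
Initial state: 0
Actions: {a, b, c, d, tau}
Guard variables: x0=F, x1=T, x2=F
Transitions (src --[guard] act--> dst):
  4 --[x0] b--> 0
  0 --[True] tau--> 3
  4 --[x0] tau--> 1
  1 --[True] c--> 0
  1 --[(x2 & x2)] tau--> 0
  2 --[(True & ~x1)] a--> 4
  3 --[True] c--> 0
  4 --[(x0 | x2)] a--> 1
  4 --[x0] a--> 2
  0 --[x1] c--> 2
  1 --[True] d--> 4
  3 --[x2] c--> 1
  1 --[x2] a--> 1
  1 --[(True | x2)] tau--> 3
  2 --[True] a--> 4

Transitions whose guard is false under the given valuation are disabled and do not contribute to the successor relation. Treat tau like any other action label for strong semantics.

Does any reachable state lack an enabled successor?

Reach set: {0,2,3,4}
  0: c→2  tau→3  [2 out]
  2: a→4  [1 out]
  3: c→0  [1 out]
  4: ∅  [deadlock]
witness 4: c·a

Answer: DEADLOCK at state 4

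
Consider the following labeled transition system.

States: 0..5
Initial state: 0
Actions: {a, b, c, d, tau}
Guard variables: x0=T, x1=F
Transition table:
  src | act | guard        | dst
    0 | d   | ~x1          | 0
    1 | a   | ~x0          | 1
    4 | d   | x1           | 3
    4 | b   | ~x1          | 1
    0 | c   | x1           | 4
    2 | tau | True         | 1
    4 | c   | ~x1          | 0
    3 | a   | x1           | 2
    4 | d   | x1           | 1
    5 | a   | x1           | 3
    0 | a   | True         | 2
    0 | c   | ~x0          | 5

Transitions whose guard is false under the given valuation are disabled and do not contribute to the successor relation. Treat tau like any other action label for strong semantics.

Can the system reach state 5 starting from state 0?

5 transition(s) survive guard evaluation.
L0 = {0}
L1 = {2}  cumulative {0,2}
L2 = {1}  cumulative {0,1,2}
Reach set: {0,1,2}

Answer: UNREACHABLE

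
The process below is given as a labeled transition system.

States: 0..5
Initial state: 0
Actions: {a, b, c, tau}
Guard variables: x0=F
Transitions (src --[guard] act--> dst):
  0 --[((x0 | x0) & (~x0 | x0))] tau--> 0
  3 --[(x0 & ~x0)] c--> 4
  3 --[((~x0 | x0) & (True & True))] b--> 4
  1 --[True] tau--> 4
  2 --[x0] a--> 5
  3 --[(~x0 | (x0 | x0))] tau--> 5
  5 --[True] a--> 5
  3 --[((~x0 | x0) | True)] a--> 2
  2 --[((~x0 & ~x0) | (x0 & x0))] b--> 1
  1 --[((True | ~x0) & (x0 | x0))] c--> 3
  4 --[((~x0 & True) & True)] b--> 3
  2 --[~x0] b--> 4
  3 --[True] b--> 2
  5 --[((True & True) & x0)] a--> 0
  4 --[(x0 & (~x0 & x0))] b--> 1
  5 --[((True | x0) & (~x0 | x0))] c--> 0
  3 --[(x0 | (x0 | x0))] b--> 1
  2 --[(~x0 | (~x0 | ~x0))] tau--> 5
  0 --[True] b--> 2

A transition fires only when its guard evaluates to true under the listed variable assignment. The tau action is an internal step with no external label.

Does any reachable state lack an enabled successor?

Reach set: {0,1,2,3,4,5}
  0: b→2  [deg 1]
  1: tau→4  [deg 1]
  2: b→1  b→4  tau→5  [deg 3]
  3: a→2  b→2  b→4  tau→5  [deg 4]
  4: b→3  [deg 1]
  5: a→5  c→0  [deg 2]

Answer: DEADLOCK-FREE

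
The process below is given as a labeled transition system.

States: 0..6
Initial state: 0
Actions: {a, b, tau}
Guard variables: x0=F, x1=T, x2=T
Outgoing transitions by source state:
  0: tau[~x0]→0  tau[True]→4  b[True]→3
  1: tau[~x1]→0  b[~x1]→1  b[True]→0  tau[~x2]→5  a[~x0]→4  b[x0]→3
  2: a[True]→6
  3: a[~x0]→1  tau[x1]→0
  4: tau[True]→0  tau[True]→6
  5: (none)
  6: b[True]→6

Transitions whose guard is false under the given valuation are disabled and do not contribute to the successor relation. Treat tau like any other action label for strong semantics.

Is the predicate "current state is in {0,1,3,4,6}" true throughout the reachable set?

Allowed set {0,1,3,4,6}
Reachable = {0,1,3,4,6}
  0: ok
  1: ok
  3: ok
  4: ok
  6: ok

Answer: INVARIANT HOLDS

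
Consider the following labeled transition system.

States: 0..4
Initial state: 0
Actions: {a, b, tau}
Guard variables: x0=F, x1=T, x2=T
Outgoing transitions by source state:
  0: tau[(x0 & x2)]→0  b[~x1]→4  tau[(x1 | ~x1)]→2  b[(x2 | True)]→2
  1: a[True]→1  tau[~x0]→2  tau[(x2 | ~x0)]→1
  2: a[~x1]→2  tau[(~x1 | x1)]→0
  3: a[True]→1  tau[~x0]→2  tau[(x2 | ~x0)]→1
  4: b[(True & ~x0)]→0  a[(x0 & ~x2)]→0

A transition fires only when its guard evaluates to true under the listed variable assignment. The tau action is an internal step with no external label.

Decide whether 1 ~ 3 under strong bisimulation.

Answer: BISIMILAR

Analysis:
Bisimulation quotient by refinement:
  round 0: {{0,1,2,3,4}}
  round 1: {{0},{1,3},{2},{4}}
Fixed point at round 2; 4 class(es).
1∈{1,3}, 3∈{1,3}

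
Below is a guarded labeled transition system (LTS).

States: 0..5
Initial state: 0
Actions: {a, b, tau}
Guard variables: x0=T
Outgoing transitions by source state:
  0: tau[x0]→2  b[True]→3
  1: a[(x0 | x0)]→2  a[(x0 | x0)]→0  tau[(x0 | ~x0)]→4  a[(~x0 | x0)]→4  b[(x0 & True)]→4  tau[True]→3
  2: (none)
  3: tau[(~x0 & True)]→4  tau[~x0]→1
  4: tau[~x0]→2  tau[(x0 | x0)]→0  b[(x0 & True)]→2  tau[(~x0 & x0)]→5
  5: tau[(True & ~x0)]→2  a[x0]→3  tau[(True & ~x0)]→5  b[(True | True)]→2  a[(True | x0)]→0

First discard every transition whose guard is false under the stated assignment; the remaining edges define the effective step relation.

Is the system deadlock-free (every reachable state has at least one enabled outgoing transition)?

R = {0,2,3}
  0: b→3  tau→2  [deg 2]
  2: ∅  [STUCK]
  3: ∅  [STUCK]
trace reaching 2: tau

Answer: DEADLOCK at state 2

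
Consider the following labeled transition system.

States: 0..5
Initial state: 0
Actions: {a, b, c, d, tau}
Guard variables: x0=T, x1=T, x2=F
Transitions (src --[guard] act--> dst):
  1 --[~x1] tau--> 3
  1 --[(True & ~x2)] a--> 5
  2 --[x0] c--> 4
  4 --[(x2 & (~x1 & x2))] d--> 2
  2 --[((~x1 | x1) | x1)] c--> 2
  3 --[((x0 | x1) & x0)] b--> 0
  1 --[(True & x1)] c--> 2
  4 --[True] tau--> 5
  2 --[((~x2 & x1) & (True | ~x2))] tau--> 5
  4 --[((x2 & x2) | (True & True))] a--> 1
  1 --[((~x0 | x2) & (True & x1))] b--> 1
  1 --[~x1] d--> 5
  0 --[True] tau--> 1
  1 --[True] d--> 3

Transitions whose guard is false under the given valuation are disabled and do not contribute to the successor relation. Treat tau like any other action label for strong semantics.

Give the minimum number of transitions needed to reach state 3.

BFS to 3:
  L0 = {0}
  L1 = {1}
  L2 = {2,3,5}
depth(3)=2, e.g. tau·d

Answer: 2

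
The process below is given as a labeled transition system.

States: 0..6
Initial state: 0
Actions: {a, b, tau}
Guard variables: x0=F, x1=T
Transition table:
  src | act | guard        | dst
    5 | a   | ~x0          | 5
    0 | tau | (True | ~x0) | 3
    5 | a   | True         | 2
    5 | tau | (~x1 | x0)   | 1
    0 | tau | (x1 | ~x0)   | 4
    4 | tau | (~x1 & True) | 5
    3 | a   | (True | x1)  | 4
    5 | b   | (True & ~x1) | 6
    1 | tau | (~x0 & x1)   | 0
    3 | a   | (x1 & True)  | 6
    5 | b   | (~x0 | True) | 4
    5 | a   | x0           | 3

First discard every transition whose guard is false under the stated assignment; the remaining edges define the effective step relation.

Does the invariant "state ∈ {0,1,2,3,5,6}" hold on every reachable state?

Inv-set: {0,1,2,3,5,6}
Reachable = {0,3,4,6}
  0: safe
  3: safe
  4: ✗ unsafe
  6: safe
counterexample path to 4: tau

Answer: INVARIANT VIOLATED at state 4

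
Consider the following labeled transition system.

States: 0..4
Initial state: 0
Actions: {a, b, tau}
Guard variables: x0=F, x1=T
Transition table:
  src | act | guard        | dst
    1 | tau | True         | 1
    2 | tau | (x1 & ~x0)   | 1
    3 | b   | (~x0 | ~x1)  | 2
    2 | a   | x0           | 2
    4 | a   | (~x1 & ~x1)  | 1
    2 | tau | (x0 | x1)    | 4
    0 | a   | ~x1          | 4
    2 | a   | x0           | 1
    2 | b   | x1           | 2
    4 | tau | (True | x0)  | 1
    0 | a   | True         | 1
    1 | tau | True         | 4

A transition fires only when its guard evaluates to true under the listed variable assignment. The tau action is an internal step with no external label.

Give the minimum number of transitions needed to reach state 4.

Answer: 2

Trace:
Breadth-first toward 4:
  Layer 0: {0}
  Layer 1: {1}
  Layer 2: {4}
first hit 4 at d=2 via a·tau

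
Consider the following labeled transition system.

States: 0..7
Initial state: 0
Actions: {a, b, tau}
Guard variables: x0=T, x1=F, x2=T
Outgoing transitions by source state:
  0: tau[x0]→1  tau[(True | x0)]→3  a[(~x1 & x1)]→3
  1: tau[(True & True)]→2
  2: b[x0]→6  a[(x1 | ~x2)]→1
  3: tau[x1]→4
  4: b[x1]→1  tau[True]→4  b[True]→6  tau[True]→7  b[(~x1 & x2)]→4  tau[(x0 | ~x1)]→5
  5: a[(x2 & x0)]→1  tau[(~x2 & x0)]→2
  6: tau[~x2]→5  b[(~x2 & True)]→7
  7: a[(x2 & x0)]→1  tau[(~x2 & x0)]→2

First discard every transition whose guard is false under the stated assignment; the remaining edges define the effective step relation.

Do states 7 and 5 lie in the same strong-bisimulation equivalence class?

Answer: BISIMILAR

Trace:
Refine partition for ~:
  π0 = {{0,1,2,3,4,5,6,7}}
  π1 = {{0,1},{2},{3,6},{4},{5,7}}
  π2 = {{0},{1},{2},{3,6},{4},{5,7}}
stable after 3 split(s): 6 block(s)
class of 7: {5,7}; class of 5: {5,7}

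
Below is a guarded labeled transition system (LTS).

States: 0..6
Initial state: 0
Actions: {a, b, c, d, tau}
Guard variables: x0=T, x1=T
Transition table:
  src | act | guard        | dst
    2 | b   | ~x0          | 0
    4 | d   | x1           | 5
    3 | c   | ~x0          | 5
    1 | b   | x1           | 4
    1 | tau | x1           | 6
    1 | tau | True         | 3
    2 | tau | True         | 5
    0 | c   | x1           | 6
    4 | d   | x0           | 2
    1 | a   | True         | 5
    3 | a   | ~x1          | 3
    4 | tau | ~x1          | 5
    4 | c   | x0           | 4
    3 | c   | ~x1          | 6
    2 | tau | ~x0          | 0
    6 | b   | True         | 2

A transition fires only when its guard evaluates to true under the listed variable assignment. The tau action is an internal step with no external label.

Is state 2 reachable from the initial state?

10 transition(s) survive guard evaluation.
Layer 0: {0}
Layer 1: {6}  cumulative {0,6}
Layer 2: {2}  cumulative {0,2,6}
Layer 3: {5}  cumulative {0,2,5,6}
Reach set: {0,2,5,6}
Path to 2: c·b

Answer: REACHABLE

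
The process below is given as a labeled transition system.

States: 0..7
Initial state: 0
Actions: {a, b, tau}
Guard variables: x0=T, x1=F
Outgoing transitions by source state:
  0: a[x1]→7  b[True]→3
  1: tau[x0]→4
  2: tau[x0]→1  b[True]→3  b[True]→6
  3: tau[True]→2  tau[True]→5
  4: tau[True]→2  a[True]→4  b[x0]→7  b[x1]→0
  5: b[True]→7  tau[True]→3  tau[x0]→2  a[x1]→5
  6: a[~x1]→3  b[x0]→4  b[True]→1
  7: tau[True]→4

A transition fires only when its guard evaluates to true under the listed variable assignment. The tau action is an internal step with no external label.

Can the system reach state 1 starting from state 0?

Guard filter leaves 17 enabled edge(s).
depth 0: {0}
depth 1: {3}  total {0,3}
depth 2: {2,5}  total {0,2,3,5}
depth 3: {1,6,7}  total {0,1,2,3,5,6,7}
depth 4: {4}  total {0,1,2,3,4,5,6,7}
Reach set: {0,1,2,3,4,5,6,7}
trace reaching 1: b·tau·tau

Answer: REACHABLE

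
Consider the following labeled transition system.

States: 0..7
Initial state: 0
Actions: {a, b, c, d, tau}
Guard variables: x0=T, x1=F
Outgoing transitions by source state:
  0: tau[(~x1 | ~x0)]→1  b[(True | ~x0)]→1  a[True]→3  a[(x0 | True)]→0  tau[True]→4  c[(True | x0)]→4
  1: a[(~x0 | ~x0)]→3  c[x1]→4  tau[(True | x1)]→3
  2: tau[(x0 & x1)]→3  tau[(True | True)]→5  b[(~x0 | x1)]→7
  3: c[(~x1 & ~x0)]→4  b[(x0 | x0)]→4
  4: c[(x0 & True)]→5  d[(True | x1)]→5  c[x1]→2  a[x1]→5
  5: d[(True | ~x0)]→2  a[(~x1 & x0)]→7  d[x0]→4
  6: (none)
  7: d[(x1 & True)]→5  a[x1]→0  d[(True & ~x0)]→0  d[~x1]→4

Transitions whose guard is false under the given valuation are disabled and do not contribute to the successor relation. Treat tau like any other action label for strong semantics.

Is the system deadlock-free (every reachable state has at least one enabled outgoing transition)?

Answer: DEADLOCK-FREE

Working:
Reachable = {0,1,2,3,4,5,7}
  0: a→0  a→3  b→1  c→4  tau→1  tau→4  [deg 6]
  1: tau→3  [deg 1]
  2: tau→5  [deg 1]
  3: b→4  [deg 1]
  4: c→5  d→5  [deg 2]
  5: a→7  d→2  d→4  [deg 3]
  7: d→4  [deg 1]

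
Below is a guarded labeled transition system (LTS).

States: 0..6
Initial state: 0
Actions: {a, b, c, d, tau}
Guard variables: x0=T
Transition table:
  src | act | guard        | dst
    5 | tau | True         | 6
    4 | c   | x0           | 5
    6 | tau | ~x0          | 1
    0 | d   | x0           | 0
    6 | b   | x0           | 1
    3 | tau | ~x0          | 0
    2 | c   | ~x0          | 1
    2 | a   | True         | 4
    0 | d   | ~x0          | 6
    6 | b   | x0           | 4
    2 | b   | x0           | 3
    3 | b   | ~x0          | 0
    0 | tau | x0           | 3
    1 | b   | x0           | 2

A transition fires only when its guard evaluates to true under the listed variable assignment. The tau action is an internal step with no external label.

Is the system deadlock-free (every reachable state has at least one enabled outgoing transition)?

R = {0,3}
  0: d→0  tau→3  [deg 2]
  3: ∅  [deadlock]
Path to 3: tau

Answer: DEADLOCK at state 3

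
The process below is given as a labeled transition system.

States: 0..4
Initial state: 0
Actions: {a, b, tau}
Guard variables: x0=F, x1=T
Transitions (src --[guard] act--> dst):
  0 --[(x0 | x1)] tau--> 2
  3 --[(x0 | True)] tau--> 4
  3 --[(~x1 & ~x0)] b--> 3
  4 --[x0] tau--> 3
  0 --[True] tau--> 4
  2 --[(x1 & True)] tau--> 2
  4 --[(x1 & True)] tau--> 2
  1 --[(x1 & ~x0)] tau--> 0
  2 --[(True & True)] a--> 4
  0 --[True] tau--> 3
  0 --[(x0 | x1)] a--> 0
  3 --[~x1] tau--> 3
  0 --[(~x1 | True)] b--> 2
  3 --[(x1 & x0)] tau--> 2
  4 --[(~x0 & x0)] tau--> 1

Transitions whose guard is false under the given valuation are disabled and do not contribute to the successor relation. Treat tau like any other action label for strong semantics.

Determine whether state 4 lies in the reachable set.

Answer: REACHABLE

Working:
After dropping false guards: 10 live edges.
Layer 0: {0}
Layer 1: {2,3,4}  cumulative {0,2,3,4}
Reachable = {0,2,3,4}
Path to 4: tau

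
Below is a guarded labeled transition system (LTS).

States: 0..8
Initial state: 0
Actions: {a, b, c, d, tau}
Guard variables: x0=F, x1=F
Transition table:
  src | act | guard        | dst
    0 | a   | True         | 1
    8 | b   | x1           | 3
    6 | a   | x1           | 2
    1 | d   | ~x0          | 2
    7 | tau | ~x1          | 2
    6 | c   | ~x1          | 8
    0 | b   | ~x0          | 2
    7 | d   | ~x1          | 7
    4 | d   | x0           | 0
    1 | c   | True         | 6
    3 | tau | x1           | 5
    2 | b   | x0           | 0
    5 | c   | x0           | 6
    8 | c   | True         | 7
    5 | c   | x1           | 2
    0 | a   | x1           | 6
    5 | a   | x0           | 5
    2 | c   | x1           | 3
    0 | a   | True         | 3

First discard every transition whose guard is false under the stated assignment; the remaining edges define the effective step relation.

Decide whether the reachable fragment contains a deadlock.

Answer: DEADLOCK at state 2

Working:
Reach set: {0,1,2,3,6,7,8}
  0: a→1  a→3  b→2  [3 exit(s)]
  1: c→6  d→2  [2 exit(s)]
  2: ∅  [STUCK]
  3: ∅  [STUCK]
  6: c→8  [1 exit(s)]
  7: d→7  tau→2  [2 exit(s)]
  8: c→7  [1 exit(s)]
Path to 2: b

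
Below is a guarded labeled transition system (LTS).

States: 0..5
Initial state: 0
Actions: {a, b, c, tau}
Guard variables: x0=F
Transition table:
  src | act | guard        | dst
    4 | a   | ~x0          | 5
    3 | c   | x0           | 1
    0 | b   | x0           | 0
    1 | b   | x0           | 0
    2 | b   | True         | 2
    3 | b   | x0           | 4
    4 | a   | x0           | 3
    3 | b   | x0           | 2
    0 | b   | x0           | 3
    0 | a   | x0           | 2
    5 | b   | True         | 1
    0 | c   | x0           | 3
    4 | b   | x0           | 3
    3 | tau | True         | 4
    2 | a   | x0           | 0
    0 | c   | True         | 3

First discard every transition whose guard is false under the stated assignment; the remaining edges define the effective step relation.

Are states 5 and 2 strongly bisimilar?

Refine partition for ~:
  round 0: {{0,1,2,3,4,5}}
  round 1: {{0},{1},{2,5},{3},{4}}
  round 2: {{0},{1},{2},{3},{4},{5}}
stable after 3 split(s): 6 block(s)
[5]={5}  [2]={2}

Answer: NOT BISIMILAR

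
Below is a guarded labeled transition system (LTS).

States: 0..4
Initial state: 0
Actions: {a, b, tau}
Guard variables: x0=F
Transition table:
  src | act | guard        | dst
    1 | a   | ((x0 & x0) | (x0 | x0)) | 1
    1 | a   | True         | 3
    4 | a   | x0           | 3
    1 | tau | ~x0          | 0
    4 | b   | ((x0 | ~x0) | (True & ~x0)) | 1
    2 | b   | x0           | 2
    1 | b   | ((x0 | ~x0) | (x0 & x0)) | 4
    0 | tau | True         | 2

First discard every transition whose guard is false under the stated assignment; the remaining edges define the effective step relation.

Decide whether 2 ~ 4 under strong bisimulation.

Answer: NOT BISIMILAR

Trace:
Bisimulation quotient by refinement:
  P[0] = {{0,1,2,3,4}}
  P[1] = {{0},{1},{2,3},{4}}
4 equivalence class(es) (converged in 2)
2∈{2,3}, 4∈{4}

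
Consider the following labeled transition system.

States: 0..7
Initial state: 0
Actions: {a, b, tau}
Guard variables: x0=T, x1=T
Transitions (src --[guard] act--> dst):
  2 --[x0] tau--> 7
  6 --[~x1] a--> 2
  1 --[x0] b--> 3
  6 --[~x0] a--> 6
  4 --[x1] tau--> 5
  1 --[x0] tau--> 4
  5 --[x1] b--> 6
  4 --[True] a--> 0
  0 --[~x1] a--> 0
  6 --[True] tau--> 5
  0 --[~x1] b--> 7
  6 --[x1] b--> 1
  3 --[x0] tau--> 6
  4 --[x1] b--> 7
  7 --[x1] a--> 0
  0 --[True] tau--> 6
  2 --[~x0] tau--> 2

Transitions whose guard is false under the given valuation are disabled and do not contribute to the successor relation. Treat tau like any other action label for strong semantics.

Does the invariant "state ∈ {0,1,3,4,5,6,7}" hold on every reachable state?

Allowed set {0,1,3,4,5,6,7}
Reachable = {0,1,3,4,5,6,7}
  0: ✓
  1: ✓
  3: ✓
  4: ✓
  5: ✓
  6: ✓
  7: ✓

Answer: INVARIANT HOLDS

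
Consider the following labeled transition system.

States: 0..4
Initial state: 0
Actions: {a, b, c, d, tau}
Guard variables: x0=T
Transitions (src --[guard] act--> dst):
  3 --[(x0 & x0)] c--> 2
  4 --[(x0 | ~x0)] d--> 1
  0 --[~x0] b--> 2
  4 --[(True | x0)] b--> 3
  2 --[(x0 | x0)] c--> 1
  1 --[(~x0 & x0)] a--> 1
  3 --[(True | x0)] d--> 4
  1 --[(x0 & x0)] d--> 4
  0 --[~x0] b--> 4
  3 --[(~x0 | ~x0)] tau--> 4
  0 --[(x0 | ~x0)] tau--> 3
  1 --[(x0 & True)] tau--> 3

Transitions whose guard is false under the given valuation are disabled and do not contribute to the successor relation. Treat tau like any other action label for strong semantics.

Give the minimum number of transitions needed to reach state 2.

Answer: 2

Trace:
BFS to 2:
  Layer 0: {0}
  Layer 1: {3}
  Layer 2: {2,4}
first hit 2 at d=2 via tau·c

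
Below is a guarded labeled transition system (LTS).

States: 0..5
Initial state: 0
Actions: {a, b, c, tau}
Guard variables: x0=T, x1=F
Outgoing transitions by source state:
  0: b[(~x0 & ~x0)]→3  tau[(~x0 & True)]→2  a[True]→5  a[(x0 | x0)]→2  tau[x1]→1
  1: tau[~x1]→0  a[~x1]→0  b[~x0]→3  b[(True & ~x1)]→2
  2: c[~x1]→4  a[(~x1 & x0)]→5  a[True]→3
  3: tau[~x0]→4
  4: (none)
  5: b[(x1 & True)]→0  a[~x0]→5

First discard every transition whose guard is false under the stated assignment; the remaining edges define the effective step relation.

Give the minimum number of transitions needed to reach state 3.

Answer: 2

Working:
Layered search for 3:
  Layer 0: {0}
  Layer 1: {2,5}
  Layer 2: {3,4}
first hit 3 at d=2 via a·a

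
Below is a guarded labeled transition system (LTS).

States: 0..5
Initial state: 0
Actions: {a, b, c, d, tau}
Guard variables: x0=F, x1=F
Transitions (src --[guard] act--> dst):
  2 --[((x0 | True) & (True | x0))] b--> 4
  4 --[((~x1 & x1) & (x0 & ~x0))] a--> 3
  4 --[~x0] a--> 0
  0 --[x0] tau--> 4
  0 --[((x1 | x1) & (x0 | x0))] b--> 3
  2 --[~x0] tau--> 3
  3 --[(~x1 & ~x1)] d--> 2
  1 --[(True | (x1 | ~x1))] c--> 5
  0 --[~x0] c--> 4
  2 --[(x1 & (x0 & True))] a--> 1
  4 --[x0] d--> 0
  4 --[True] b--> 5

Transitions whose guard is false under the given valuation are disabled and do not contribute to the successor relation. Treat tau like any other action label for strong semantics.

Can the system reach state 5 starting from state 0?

After dropping false guards: 7 live edges.
depth 0: {0}
depth 1: {4}  total {0,4}
depth 2: {5}  total {0,4,5}
Reachable = {0,4,5}
witness 5: c·b

Answer: REACHABLE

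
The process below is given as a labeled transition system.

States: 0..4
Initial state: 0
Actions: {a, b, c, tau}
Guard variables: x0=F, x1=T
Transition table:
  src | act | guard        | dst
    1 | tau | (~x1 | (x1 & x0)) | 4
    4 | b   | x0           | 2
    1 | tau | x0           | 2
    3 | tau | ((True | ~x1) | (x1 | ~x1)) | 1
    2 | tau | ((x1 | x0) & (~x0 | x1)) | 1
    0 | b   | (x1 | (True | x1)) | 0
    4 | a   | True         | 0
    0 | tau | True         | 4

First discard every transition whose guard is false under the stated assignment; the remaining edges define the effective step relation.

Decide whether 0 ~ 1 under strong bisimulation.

Answer: NOT BISIMILAR

Working:
Refine partition for ~:
  π0 = {{0,1,2,3,4}}
  π1 = {{0},{1},{2,3},{4}}
Fixed point at round 2; 4 class(es).
class of 0: {0}; class of 1: {1}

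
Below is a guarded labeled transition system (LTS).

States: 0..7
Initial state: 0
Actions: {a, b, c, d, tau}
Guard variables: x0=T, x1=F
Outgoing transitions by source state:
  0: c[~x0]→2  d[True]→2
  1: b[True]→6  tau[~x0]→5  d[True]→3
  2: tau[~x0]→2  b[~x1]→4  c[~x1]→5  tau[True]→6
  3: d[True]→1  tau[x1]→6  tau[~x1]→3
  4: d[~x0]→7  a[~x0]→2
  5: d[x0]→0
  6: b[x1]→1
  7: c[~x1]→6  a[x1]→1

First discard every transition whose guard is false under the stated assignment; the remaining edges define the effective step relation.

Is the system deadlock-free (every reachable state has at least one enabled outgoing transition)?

Answer: DEADLOCK at state 4

Analysis:
Reach set: {0,2,4,5,6}
  0: d→2  [1 exit(s)]
  2: b→4  c→5  tau→6  [3 exit(s)]
  4: ∅  [no exit]
  5: d→0  [1 exit(s)]
  6: ∅  [no exit]
Path to 4: d·b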